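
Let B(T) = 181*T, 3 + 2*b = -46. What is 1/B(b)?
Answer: -2/8869 ≈ -0.00022550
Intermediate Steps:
b = -49/2 (b = -3/2 + (1/2)*(-46) = -3/2 - 23 = -49/2 ≈ -24.500)
1/B(b) = 1/(181*(-49/2)) = 1/(-8869/2) = -2/8869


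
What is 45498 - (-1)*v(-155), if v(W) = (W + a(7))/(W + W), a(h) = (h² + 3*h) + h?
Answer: 7052229/155 ≈ 45498.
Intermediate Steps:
a(h) = h² + 4*h
v(W) = (77 + W)/(2*W) (v(W) = (W + 7*(4 + 7))/(W + W) = (W + 7*11)/((2*W)) = (W + 77)*(1/(2*W)) = (77 + W)*(1/(2*W)) = (77 + W)/(2*W))
45498 - (-1)*v(-155) = 45498 - (-1)*(½)*(77 - 155)/(-155) = 45498 - (-1)*(½)*(-1/155)*(-78) = 45498 - (-1)*39/155 = 45498 - 1*(-39/155) = 45498 + 39/155 = 7052229/155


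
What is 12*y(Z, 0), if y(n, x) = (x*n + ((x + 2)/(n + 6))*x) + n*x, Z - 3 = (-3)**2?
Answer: 0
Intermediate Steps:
Z = 12 (Z = 3 + (-3)**2 = 3 + 9 = 12)
y(n, x) = 2*n*x + x*(2 + x)/(6 + n) (y(n, x) = (n*x + ((2 + x)/(6 + n))*x) + n*x = (n*x + x*(2 + x)/(6 + n)) + n*x = 2*n*x + x*(2 + x)/(6 + n))
12*y(Z, 0) = 12*(0*(2 + 0 + 2*12**2 + 12*12)/(6 + 12)) = 12*(0*(2 + 0 + 2*144 + 144)/18) = 12*(0*(1/18)*(2 + 0 + 288 + 144)) = 12*(0*(1/18)*434) = 12*0 = 0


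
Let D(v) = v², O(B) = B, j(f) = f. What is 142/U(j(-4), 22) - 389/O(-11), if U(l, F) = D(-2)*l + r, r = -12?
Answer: 4665/154 ≈ 30.292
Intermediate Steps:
U(l, F) = -12 + 4*l (U(l, F) = (-2)²*l - 12 = 4*l - 12 = -12 + 4*l)
142/U(j(-4), 22) - 389/O(-11) = 142/(-12 + 4*(-4)) - 389/(-11) = 142/(-12 - 16) - 389*(-1/11) = 142/(-28) + 389/11 = 142*(-1/28) + 389/11 = -71/14 + 389/11 = 4665/154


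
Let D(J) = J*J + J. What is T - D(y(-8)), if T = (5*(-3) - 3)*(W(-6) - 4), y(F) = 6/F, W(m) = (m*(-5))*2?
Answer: -16125/16 ≈ -1007.8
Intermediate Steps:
W(m) = -10*m (W(m) = -5*m*2 = -10*m)
D(J) = J + J**2 (D(J) = J**2 + J = J + J**2)
T = -1008 (T = (5*(-3) - 3)*(-10*(-6) - 4) = (-15 - 3)*(60 - 4) = -18*56 = -1008)
T - D(y(-8)) = -1008 - 6/(-8)*(1 + 6/(-8)) = -1008 - 6*(-1/8)*(1 + 6*(-1/8)) = -1008 - (-3)*(1 - 3/4)/4 = -1008 - (-3)/(4*4) = -1008 - 1*(-3/16) = -1008 + 3/16 = -16125/16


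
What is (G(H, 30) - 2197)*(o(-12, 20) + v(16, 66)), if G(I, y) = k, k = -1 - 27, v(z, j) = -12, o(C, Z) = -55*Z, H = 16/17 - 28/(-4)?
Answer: 2474200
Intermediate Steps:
H = 135/17 (H = 16*(1/17) - 28*(-1/4) = 16/17 + 7 = 135/17 ≈ 7.9412)
k = -28
G(I, y) = -28
(G(H, 30) - 2197)*(o(-12, 20) + v(16, 66)) = (-28 - 2197)*(-55*20 - 12) = -2225*(-1100 - 12) = -2225*(-1112) = 2474200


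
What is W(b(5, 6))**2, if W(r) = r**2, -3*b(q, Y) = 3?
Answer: 1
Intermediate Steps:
b(q, Y) = -1 (b(q, Y) = -1/3*3 = -1)
W(b(5, 6))**2 = ((-1)**2)**2 = 1**2 = 1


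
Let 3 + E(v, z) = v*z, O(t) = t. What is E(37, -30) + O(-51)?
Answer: -1164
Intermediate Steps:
E(v, z) = -3 + v*z
E(37, -30) + O(-51) = (-3 + 37*(-30)) - 51 = (-3 - 1110) - 51 = -1113 - 51 = -1164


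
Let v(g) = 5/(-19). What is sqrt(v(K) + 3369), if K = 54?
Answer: sqrt(1216114)/19 ≈ 58.041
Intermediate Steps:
v(g) = -5/19 (v(g) = 5*(-1/19) = -5/19)
sqrt(v(K) + 3369) = sqrt(-5/19 + 3369) = sqrt(64006/19) = sqrt(1216114)/19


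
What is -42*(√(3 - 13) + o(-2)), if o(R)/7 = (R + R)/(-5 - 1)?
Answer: -196 - 42*I*√10 ≈ -196.0 - 132.82*I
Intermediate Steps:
o(R) = -7*R/3 (o(R) = 7*((R + R)/(-5 - 1)) = 7*((2*R)/(-6)) = 7*((2*R)*(-⅙)) = 7*(-R/3) = -7*R/3)
-42*(√(3 - 13) + o(-2)) = -42*(√(3 - 13) - 7/3*(-2)) = -42*(√(-10) + 14/3) = -42*(I*√10 + 14/3) = -42*(14/3 + I*√10) = -196 - 42*I*√10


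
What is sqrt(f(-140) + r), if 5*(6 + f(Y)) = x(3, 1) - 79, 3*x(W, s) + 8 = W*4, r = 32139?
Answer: sqrt(7226430)/15 ≈ 179.21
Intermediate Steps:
x(W, s) = -8/3 + 4*W/3 (x(W, s) = -8/3 + (W*4)/3 = -8/3 + (4*W)/3 = -8/3 + 4*W/3)
f(Y) = -323/15 (f(Y) = -6 + ((-8/3 + (4/3)*3) - 79)/5 = -6 + ((-8/3 + 4) - 79)/5 = -6 + (4/3 - 79)/5 = -6 + (1/5)*(-233/3) = -6 - 233/15 = -323/15)
sqrt(f(-140) + r) = sqrt(-323/15 + 32139) = sqrt(481762/15) = sqrt(7226430)/15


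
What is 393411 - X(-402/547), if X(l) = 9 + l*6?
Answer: 215193306/547 ≈ 3.9341e+5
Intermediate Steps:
X(l) = 9 + 6*l
393411 - X(-402/547) = 393411 - (9 + 6*(-402/547)) = 393411 - (9 - 2412/547) = 393411 - 1*2511/547 = 393411 - 2511/547 = 215193306/547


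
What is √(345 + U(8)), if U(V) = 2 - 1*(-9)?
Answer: 2*√89 ≈ 18.868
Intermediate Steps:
U(V) = 11 (U(V) = 2 + 9 = 11)
√(345 + U(8)) = √(345 + 11) = √356 = 2*√89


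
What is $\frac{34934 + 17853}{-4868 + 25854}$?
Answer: $\frac{7541}{2998} \approx 2.5153$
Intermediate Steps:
$\frac{34934 + 17853}{-4868 + 25854} = \frac{52787}{20986} = 52787 \cdot \frac{1}{20986} = \frac{7541}{2998}$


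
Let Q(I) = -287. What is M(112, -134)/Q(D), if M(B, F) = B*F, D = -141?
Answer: 2144/41 ≈ 52.293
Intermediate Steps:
M(112, -134)/Q(D) = (112*(-134))/(-287) = -15008*(-1/287) = 2144/41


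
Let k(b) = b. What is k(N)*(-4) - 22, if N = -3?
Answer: -10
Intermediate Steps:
k(N)*(-4) - 22 = -3*(-4) - 22 = 12 - 22 = -10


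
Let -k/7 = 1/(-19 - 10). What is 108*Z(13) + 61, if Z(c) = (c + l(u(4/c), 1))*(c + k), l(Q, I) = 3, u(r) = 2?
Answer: 665321/29 ≈ 22942.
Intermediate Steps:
k = 7/29 (k = -7/(-19 - 10) = -7/(-29) = -7*(-1/29) = 7/29 ≈ 0.24138)
Z(c) = (3 + c)*(7/29 + c) (Z(c) = (c + 3)*(c + 7/29) = (3 + c)*(7/29 + c))
108*Z(13) + 61 = 108*(21/29 + 13² + (94/29)*13) + 61 = 108*(21/29 + 169 + 1222/29) + 61 = 108*(6144/29) + 61 = 663552/29 + 61 = 665321/29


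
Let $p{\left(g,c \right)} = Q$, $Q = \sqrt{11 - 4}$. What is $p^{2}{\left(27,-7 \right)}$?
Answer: $7$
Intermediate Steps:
$Q = \sqrt{7} \approx 2.6458$
$p{\left(g,c \right)} = \sqrt{7}$
$p^{2}{\left(27,-7 \right)} = \left(\sqrt{7}\right)^{2} = 7$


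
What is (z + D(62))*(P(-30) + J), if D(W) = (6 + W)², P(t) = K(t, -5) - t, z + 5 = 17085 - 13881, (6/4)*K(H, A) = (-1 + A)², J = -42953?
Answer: -335598877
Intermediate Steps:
K(H, A) = 2*(-1 + A)²/3
z = 3199 (z = -5 + (17085 - 13881) = -5 + 3204 = 3199)
P(t) = 24 - t (P(t) = 2*(-1 - 5)²/3 - t = (⅔)*(-6)² - t = (⅔)*36 - t = 24 - t)
(z + D(62))*(P(-30) + J) = (3199 + (6 + 62)²)*((24 - 1*(-30)) - 42953) = (3199 + 68²)*((24 + 30) - 42953) = (3199 + 4624)*(54 - 42953) = 7823*(-42899) = -335598877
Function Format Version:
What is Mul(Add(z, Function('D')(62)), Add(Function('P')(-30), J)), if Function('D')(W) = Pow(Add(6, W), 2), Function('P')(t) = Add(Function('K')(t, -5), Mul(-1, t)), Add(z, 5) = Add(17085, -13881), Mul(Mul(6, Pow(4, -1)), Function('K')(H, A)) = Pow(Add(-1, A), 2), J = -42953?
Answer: -335598877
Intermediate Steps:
Function('K')(H, A) = Mul(Rational(2, 3), Pow(Add(-1, A), 2))
z = 3199 (z = Add(-5, Add(17085, -13881)) = Add(-5, 3204) = 3199)
Function('P')(t) = Add(24, Mul(-1, t)) (Function('P')(t) = Add(Mul(Rational(2, 3), Pow(Add(-1, -5), 2)), Mul(-1, t)) = Add(Mul(Rational(2, 3), Pow(-6, 2)), Mul(-1, t)) = Add(Mul(Rational(2, 3), 36), Mul(-1, t)) = Add(24, Mul(-1, t)))
Mul(Add(z, Function('D')(62)), Add(Function('P')(-30), J)) = Mul(Add(3199, Pow(Add(6, 62), 2)), Add(Add(24, Mul(-1, -30)), -42953)) = Mul(Add(3199, Pow(68, 2)), Add(Add(24, 30), -42953)) = Mul(Add(3199, 4624), Add(54, -42953)) = Mul(7823, -42899) = -335598877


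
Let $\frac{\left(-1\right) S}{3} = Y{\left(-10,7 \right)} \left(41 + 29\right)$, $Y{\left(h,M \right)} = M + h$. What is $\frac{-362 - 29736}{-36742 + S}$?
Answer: $\frac{15049}{18056} \approx 0.83346$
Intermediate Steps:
$S = 630$ ($S = - 3 \left(7 - 10\right) \left(41 + 29\right) = - 3 \left(\left(-3\right) 70\right) = \left(-3\right) \left(-210\right) = 630$)
$\frac{-362 - 29736}{-36742 + S} = \frac{-362 - 29736}{-36742 + 630} = - \frac{30098}{-36112} = \left(-30098\right) \left(- \frac{1}{36112}\right) = \frac{15049}{18056}$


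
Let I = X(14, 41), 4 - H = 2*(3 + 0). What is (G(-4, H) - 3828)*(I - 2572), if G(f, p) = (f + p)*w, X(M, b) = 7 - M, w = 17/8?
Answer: 39621177/4 ≈ 9.9053e+6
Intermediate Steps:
w = 17/8 (w = 17*(1/8) = 17/8 ≈ 2.1250)
H = -2 (H = 4 - 2*(3 + 0) = 4 - 2*3 = 4 - 1*6 = 4 - 6 = -2)
G(f, p) = 17*f/8 + 17*p/8 (G(f, p) = (f + p)*(17/8) = 17*f/8 + 17*p/8)
I = -7 (I = 7 - 1*14 = 7 - 14 = -7)
(G(-4, H) - 3828)*(I - 2572) = (((17/8)*(-4) + (17/8)*(-2)) - 3828)*(-7 - 2572) = ((-17/2 - 17/4) - 3828)*(-2579) = (-51/4 - 3828)*(-2579) = -15363/4*(-2579) = 39621177/4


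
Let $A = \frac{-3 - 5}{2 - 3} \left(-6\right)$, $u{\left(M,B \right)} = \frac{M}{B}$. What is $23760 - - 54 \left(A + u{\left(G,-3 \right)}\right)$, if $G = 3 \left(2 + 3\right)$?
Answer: $20898$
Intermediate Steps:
$G = 15$ ($G = 3 \cdot 5 = 15$)
$A = -48$ ($A = - \frac{8}{-1} \left(-6\right) = \left(-8\right) \left(-1\right) \left(-6\right) = 8 \left(-6\right) = -48$)
$23760 - - 54 \left(A + u{\left(G,-3 \right)}\right) = 23760 - - 54 \left(-48 + \frac{15}{-3}\right) = 23760 - - 54 \left(-48 + 15 \left(- \frac{1}{3}\right)\right) = 23760 - - 54 \left(-48 - 5\right) = 23760 - \left(-54\right) \left(-53\right) = 23760 - 2862 = 20898$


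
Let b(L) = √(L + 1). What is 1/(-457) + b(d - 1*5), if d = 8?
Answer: 913/457 ≈ 1.9978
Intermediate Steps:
b(L) = √(1 + L)
1/(-457) + b(d - 1*5) = 1/(-457) + √(1 + (8 - 1*5)) = -1/457 + √(1 + (8 - 5)) = -1/457 + √(1 + 3) = -1/457 + √4 = -1/457 + 2 = 913/457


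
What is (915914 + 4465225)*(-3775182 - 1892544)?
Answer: -30498821419914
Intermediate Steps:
(915914 + 4465225)*(-3775182 - 1892544) = 5381139*(-5667726) = -30498821419914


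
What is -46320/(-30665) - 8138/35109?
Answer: 275339422/215323497 ≈ 1.2787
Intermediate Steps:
-46320/(-30665) - 8138/35109 = -46320*(-1/30665) - 8138*1/35109 = 9264/6133 - 8138/35109 = 275339422/215323497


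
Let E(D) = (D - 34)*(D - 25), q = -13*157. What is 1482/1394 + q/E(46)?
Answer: -1235845/175644 ≈ -7.0361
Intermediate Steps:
q = -2041
E(D) = (-34 + D)*(-25 + D)
1482/1394 + q/E(46) = 1482/1394 - 2041/(850 + 46² - 59*46) = 1482*(1/1394) - 2041/(850 + 2116 - 2714) = 741/697 - 2041/252 = -1235845/175644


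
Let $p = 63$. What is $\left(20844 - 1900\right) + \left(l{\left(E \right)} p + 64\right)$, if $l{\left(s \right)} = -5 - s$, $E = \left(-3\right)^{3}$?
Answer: $20394$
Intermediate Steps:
$E = -27$
$\left(20844 - 1900\right) + \left(l{\left(E \right)} p + 64\right) = \left(20844 - 1900\right) + \left(\left(-5 - -27\right) 63 + 64\right) = 18944 + \left(\left(-5 + 27\right) 63 + 64\right) = 18944 + \left(22 \cdot 63 + 64\right) = 18944 + \left(1386 + 64\right) = 18944 + 1450 = 20394$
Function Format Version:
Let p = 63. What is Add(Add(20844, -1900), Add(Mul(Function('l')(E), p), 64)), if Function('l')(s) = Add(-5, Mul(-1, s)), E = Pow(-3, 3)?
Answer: 20394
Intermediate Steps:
E = -27
Add(Add(20844, -1900), Add(Mul(Function('l')(E), p), 64)) = Add(Add(20844, -1900), Add(Mul(Add(-5, Mul(-1, -27)), 63), 64)) = Add(18944, Add(Mul(Add(-5, 27), 63), 64)) = Add(18944, Add(Mul(22, 63), 64)) = Add(18944, Add(1386, 64)) = Add(18944, 1450) = 20394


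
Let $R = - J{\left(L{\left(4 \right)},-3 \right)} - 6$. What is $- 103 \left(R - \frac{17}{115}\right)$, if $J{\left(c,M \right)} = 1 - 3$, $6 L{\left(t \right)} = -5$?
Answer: $\frac{49131}{115} \approx 427.23$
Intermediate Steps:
$L{\left(t \right)} = - \frac{5}{6}$ ($L{\left(t \right)} = \frac{1}{6} \left(-5\right) = - \frac{5}{6}$)
$J{\left(c,M \right)} = -2$
$R = -4$ ($R = \left(-1\right) \left(-2\right) - 6 = 2 - 6 = -4$)
$- 103 \left(R - \frac{17}{115}\right) = - 103 \left(-4 - \frac{17}{115}\right) = \left(-103\right) \left(- \frac{477}{115}\right) = \frac{49131}{115}$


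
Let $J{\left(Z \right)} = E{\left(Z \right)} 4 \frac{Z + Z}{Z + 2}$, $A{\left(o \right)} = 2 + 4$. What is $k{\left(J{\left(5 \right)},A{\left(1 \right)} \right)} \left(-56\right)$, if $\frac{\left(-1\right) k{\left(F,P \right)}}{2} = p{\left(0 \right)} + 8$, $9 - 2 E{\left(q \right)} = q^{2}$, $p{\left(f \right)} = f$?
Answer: $896$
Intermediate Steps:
$E{\left(q \right)} = \frac{9}{2} - \frac{q^{2}}{2}$
$A{\left(o \right)} = 6$
$J{\left(Z \right)} = \frac{2 Z \left(18 - 2 Z^{2}\right)}{2 + Z}$ ($J{\left(Z \right)} = \left(\frac{9}{2} - \frac{Z^{2}}{2}\right) 4 \frac{Z + Z}{Z + 2} = \left(18 - 2 Z^{2}\right) \frac{2 Z}{2 + Z} = \frac{2 Z \left(18 - 2 Z^{2}\right)}{2 + Z}$)
$k{\left(F,P \right)} = -16$ ($k{\left(F,P \right)} = - 2 \left(0 + 8\right) = \left(-2\right) 8 = -16$)
$k{\left(J{\left(5 \right)},A{\left(1 \right)} \right)} \left(-56\right) = \left(-16\right) \left(-56\right) = 896$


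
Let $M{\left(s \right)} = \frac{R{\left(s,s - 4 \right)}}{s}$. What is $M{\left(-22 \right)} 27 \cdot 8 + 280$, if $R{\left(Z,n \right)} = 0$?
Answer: $280$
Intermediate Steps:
$M{\left(s \right)} = 0$ ($M{\left(s \right)} = \frac{0}{s} = 0$)
$M{\left(-22 \right)} 27 \cdot 8 + 280 = 0 \cdot 27 \cdot 8 + 280 = 0 \cdot 216 + 280 = 0 + 280 = 280$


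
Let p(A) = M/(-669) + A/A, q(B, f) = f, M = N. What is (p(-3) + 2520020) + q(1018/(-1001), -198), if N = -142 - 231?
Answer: 1685761960/669 ≈ 2.5198e+6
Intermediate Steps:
N = -373
M = -373
p(A) = 1042/669 (p(A) = -373/(-669) + A/A = -373*(-1/669) + 1 = 373/669 + 1 = 1042/669)
(p(-3) + 2520020) + q(1018/(-1001), -198) = (1042/669 + 2520020) - 198 = 1685894422/669 - 198 = 1685761960/669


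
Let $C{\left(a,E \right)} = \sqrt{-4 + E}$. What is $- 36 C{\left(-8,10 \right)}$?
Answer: $- 36 \sqrt{6} \approx -88.182$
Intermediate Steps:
$- 36 C{\left(-8,10 \right)} = - 36 \sqrt{-4 + 10} = - 36 \sqrt{6}$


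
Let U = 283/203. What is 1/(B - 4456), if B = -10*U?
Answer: -203/907398 ≈ -0.00022372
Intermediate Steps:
U = 283/203 (U = 283*(1/203) = 283/203 ≈ 1.3941)
B = -2830/203 (B = -10*283/203 = -2830/203 ≈ -13.941)
1/(B - 4456) = 1/(-2830/203 - 4456) = 1/(-907398/203) = -203/907398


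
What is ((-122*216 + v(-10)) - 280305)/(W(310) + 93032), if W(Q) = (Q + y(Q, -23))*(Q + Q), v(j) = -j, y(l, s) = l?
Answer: -306647/477432 ≈ -0.64228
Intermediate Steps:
W(Q) = 4*Q**2 (W(Q) = (Q + Q)*(Q + Q) = (2*Q)*(2*Q) = 4*Q**2)
((-122*216 + v(-10)) - 280305)/(W(310) + 93032) = ((-122*216 - 1*(-10)) - 280305)/(4*310**2 + 93032) = ((-26352 + 10) - 280305)/(4*96100 + 93032) = (-26342 - 280305)/(384400 + 93032) = -306647/477432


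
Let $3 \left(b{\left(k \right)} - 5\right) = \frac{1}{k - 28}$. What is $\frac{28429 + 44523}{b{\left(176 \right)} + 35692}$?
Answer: $\frac{32390688}{15849469} \approx 2.0436$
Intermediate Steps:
$b{\left(k \right)} = 5 + \frac{1}{3 \left(-28 + k\right)}$ ($b{\left(k \right)} = 5 + \frac{1}{3 \left(k - 28\right)} = 5 + \frac{1}{3 \left(-28 + k\right)}$)
$\frac{28429 + 44523}{b{\left(176 \right)} + 35692} = \frac{28429 + 44523}{\frac{-419 + 15 \cdot 176}{3 \left(-28 + 176\right)} + 35692} = \frac{72952}{\frac{-419 + 2640}{3 \cdot 148} + 35692} = \frac{72952}{\frac{1}{3} \cdot \frac{1}{148} \cdot 2221 + 35692} = \frac{72952}{\frac{2221}{444} + 35692} = \frac{72952}{\frac{15849469}{444}} = 72952 \cdot \frac{444}{15849469} = \frac{32390688}{15849469}$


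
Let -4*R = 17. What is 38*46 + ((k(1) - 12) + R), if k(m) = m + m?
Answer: 6935/4 ≈ 1733.8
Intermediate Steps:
R = -17/4 (R = -¼*17 = -17/4 ≈ -4.2500)
k(m) = 2*m
38*46 + ((k(1) - 12) + R) = 38*46 + ((2*1 - 12) - 17/4) = 1748 + ((2 - 12) - 17/4) = 1748 + (-10 - 17/4) = 1748 - 57/4 = 6935/4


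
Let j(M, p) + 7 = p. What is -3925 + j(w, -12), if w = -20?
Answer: -3944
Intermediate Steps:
j(M, p) = -7 + p
-3925 + j(w, -12) = -3925 + (-7 - 12) = -3925 - 19 = -3944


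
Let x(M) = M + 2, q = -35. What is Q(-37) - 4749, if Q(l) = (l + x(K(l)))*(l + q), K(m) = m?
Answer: 435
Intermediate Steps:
x(M) = 2 + M
Q(l) = (-35 + l)*(2 + 2*l) (Q(l) = (l + (2 + l))*(l - 35) = (2 + 2*l)*(-35 + l) = (-35 + l)*(2 + 2*l))
Q(-37) - 4749 = (-70 - 68*(-37) + 2*(-37)²) - 4749 = (-70 + 2516 + 2*1369) - 4749 = (-70 + 2516 + 2738) - 4749 = 5184 - 4749 = 435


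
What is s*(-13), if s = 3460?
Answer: -44980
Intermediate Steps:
s*(-13) = 3460*(-13) = -44980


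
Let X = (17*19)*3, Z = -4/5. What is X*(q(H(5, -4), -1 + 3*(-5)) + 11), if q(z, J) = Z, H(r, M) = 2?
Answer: 49419/5 ≈ 9883.8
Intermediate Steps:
Z = -⅘ (Z = -4*⅕ = -⅘ ≈ -0.80000)
q(z, J) = -⅘
X = 969 (X = 323*3 = 969)
X*(q(H(5, -4), -1 + 3*(-5)) + 11) = 969*(-⅘ + 11) = 969*(51/5) = 49419/5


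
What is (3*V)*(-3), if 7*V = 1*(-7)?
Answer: 9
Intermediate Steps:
V = -1 (V = (1*(-7))/7 = (1/7)*(-7) = -1)
(3*V)*(-3) = (3*(-1))*(-3) = -3*(-3) = 9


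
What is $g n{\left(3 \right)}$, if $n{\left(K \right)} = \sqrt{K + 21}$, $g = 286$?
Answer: $572 \sqrt{6} \approx 1401.1$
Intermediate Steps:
$n{\left(K \right)} = \sqrt{21 + K}$
$g n{\left(3 \right)} = 286 \sqrt{21 + 3} = 286 \sqrt{24} = 286 \cdot 2 \sqrt{6} = 572 \sqrt{6}$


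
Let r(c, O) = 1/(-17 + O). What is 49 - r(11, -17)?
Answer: 1667/34 ≈ 49.029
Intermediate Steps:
49 - r(11, -17) = 49 - 1/(-17 - 17) = 49 - 1/(-34) = 49 - 1*(-1/34) = 49 + 1/34 = 1667/34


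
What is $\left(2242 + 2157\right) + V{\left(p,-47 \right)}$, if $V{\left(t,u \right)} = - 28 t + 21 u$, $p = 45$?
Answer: $2152$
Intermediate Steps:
$\left(2242 + 2157\right) + V{\left(p,-47 \right)} = \left(2242 + 2157\right) + \left(\left(-28\right) 45 + 21 \left(-47\right)\right) = 4399 - 2247 = 2152$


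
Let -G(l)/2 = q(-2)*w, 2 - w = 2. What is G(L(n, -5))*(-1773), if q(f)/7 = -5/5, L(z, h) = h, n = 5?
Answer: 0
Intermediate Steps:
q(f) = -7 (q(f) = 7*(-5/5) = 7*(-5*1/5) = 7*(-1) = -7)
w = 0 (w = 2 - 1*2 = 2 - 2 = 0)
G(l) = 0 (G(l) = -(-14)*0 = -2*0 = 0)
G(L(n, -5))*(-1773) = 0*(-1773) = 0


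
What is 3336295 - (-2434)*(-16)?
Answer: 3297351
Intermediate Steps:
3336295 - (-2434)*(-16) = 3336295 - 1*38944 = 3336295 - 38944 = 3297351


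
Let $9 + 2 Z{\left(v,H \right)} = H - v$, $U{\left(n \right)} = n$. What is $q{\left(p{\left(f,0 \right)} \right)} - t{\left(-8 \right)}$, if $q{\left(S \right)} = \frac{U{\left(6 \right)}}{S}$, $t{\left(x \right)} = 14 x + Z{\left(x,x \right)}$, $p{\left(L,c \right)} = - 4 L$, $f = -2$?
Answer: $\frac{469}{4} \approx 117.25$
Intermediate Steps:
$Z{\left(v,H \right)} = - \frac{9}{2} + \frac{H}{2} - \frac{v}{2}$ ($Z{\left(v,H \right)} = - \frac{9}{2} + \frac{H - v}{2} = - \frac{9}{2} + \left(\frac{H}{2} - \frac{v}{2}\right) = - \frac{9}{2} + \frac{H}{2} - \frac{v}{2}$)
$t{\left(x \right)} = - \frac{9}{2} + 14 x$ ($t{\left(x \right)} = 14 x - \frac{9}{2} = - \frac{9}{2} + 14 x$)
$q{\left(S \right)} = \frac{6}{S}$
$q{\left(p{\left(f,0 \right)} \right)} - t{\left(-8 \right)} = \frac{6}{\left(-4\right) \left(-2\right)} - \left(- \frac{9}{2} + 14 \left(-8\right)\right) = \frac{6}{8} - \left(- \frac{9}{2} - 112\right) = 6 \cdot \frac{1}{8} - - \frac{233}{2} = \frac{3}{4} + \frac{233}{2} = \frac{469}{4}$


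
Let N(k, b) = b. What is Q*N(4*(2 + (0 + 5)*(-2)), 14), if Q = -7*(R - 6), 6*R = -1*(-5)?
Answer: 1519/3 ≈ 506.33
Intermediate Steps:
R = ⅚ (R = (-1*(-5))/6 = (⅙)*5 = ⅚ ≈ 0.83333)
Q = 217/6 (Q = -7*(⅚ - 6) = -7*(-31/6) = 217/6 ≈ 36.167)
Q*N(4*(2 + (0 + 5)*(-2)), 14) = (217/6)*14 = 1519/3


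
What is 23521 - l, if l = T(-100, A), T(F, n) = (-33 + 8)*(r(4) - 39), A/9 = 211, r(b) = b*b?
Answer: 22946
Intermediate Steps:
r(b) = b²
A = 1899 (A = 9*211 = 1899)
T(F, n) = 575 (T(F, n) = (-33 + 8)*(4² - 39) = -25*(16 - 39) = -25*(-23) = 575)
l = 575
23521 - l = 23521 - 1*575 = 23521 - 575 = 22946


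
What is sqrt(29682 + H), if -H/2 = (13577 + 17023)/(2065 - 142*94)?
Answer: sqrt(419932205922)/3761 ≈ 172.30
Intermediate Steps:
H = 20400/3761 (H = -2*(13577 + 17023)/(2065 - 142*94) = -61200/(2065 - 13348) = -61200/(-11283) = -61200*(-1)/11283 = -2*(-10200/3761) = 20400/3761 ≈ 5.4241)
sqrt(29682 + H) = sqrt(29682 + 20400/3761) = sqrt(111654402/3761) = sqrt(419932205922)/3761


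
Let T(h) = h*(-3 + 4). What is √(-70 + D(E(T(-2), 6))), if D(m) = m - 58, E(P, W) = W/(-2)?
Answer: I*√131 ≈ 11.446*I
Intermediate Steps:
T(h) = h (T(h) = h*1 = h)
E(P, W) = -W/2 (E(P, W) = W*(-½) = -W/2)
D(m) = -58 + m
√(-70 + D(E(T(-2), 6))) = √(-70 + (-58 - ½*6)) = √(-70 + (-58 - 3)) = √(-70 - 61) = √(-131) = I*√131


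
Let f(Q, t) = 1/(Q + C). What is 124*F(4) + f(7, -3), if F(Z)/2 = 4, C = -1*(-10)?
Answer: 16865/17 ≈ 992.06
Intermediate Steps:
C = 10
f(Q, t) = 1/(10 + Q) (f(Q, t) = 1/(Q + 10) = 1/(10 + Q))
F(Z) = 8 (F(Z) = 2*4 = 8)
124*F(4) + f(7, -3) = 124*8 + 1/(10 + 7) = 992 + 1/17 = 16865/17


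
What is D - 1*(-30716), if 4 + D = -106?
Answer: 30606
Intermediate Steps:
D = -110 (D = -4 - 106 = -110)
D - 1*(-30716) = -110 - 1*(-30716) = -110 + 30716 = 30606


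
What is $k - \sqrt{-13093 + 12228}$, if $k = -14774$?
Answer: $-14774 - i \sqrt{865} \approx -14774.0 - 29.411 i$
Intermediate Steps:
$k - \sqrt{-13093 + 12228} = -14774 - \sqrt{-13093 + 12228} = -14774 - \sqrt{-865} = -14774 - i \sqrt{865}$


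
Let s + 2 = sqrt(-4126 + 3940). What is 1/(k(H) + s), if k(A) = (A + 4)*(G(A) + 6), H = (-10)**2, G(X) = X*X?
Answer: 173437/180482357845 - I*sqrt(186)/1082894147070 ≈ 9.6096e-7 - 1.2594e-11*I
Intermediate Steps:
G(X) = X**2
H = 100
s = -2 + I*sqrt(186) (s = -2 + sqrt(-4126 + 3940) = -2 + sqrt(-186) = -2 + I*sqrt(186) ≈ -2.0 + 13.638*I)
k(A) = (4 + A)*(6 + A**2) (k(A) = (A + 4)*(A**2 + 6) = (4 + A)*(6 + A**2))
1/(k(H) + s) = 1/((24 + 100**3 + 4*100**2 + 6*100) + (-2 + I*sqrt(186))) = 1/((24 + 1000000 + 4*10000 + 600) + (-2 + I*sqrt(186))) = 1/((24 + 1000000 + 40000 + 600) + (-2 + I*sqrt(186))) = 1/(1040624 + (-2 + I*sqrt(186))) = 1/(1040622 + I*sqrt(186))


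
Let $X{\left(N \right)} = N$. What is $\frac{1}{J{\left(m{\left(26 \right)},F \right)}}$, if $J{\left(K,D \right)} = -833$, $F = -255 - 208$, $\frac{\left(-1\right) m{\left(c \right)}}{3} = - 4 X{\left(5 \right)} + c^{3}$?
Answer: $- \frac{1}{833} \approx -0.0012005$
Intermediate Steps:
$m{\left(c \right)} = 60 - 3 c^{3}$ ($m{\left(c \right)} = - 3 \left(\left(-4\right) 5 + c^{3}\right) = - 3 \left(-20 + c^{3}\right) = 60 - 3 c^{3}$)
$F = -463$ ($F = -255 - 208 = -463$)
$\frac{1}{J{\left(m{\left(26 \right)},F \right)}} = \frac{1}{-833} = - \frac{1}{833}$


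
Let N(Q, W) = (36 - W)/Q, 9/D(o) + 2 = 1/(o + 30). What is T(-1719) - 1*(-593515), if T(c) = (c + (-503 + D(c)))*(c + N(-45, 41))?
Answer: 134435438995/30411 ≈ 4.4206e+6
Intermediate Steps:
D(o) = 9/(-2 + 1/(30 + o)) (D(o) = 9/(-2 + 1/(o + 30)) = 9/(-2 + 1/(30 + o)))
N(Q, W) = (36 - W)/Q
T(c) = (⅑ + c)*(-503 + c + 9*(-30 - c)/(59 + 2*c)) (T(c) = (c + (-503 + 9*(-30 - c)/(59 + 2*c)))*(c + (36 - 1*41)/(-45)) = (-503 + c + 9*(-30 - c)/(59 + 2*c))*(c - (36 - 41)/45) = (-503 + c + 9*(-30 - c)/(59 + 2*c))*(c - 1/45*(-5)) = (-503 + c + 9*(-30 - c)/(59 + 2*c))*(c + ⅑) = (-503 + c + 9*(-30 - c)/(59 + 2*c))*(⅑ + c) = (⅑ + c)*(-503 + c + 9*(-30 - c)/(59 + 2*c)))
T(-1719) - 1*(-593515) = (-29947 - 270479*(-1719) - 8602*(-1719)² + 18*(-1719)³)/(9*(59 + 2*(-1719))) - 1*(-593515) = (-29947 + 464953401 - 8602*2954961 + 18*(-5079577959))/(9*(59 - 3438)) + 593515 = (⅑)*(-29947 + 464953401 - 25418574522 - 91432403262)/(-3379) + 593515 = (⅑)*(-1/3379)*(-116386054330) + 593515 = 116386054330/30411 + 593515 = 134435438995/30411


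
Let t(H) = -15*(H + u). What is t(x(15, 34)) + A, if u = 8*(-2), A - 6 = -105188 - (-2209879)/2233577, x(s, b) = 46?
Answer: -235934995785/2233577 ≈ -1.0563e+5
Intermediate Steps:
A = -234929886135/2233577 (A = 6 + (-105188 - (-2209879)/2233577) = 6 + (-105188 - 1*(-2209879/2233577)) = 6 + (-105188 + 2209879/2233577) = 6 - 234943287597/2233577 = -234929886135/2233577 ≈ -1.0518e+5)
u = -16
t(H) = 240 - 15*H (t(H) = -15*(H - 16) = -15*(-16 + H) = 240 - 15*H)
t(x(15, 34)) + A = (240 - 15*46) - 234929886135/2233577 = (240 - 690) - 234929886135/2233577 = -450 - 234929886135/2233577 = -235934995785/2233577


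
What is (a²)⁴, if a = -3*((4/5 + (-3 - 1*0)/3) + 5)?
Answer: 722204136308736/390625 ≈ 1.8488e+9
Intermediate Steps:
a = -72/5 (a = -3*((4*(⅕) + (-3 + 0)*(⅓)) + 5) = -3*((⅘ - 3*⅓) + 5) = -3*((⅘ - 1) + 5) = -3*(-⅕ + 5) = -3*24/5 = -72/5 ≈ -14.400)
(a²)⁴ = ((-72/5)²)⁴ = (5184/25)⁴ = 722204136308736/390625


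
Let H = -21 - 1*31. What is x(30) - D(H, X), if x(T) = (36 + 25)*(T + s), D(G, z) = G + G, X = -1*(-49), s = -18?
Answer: 836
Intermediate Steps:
H = -52 (H = -21 - 31 = -52)
X = 49
D(G, z) = 2*G
x(T) = -1098 + 61*T (x(T) = (36 + 25)*(T - 18) = 61*(-18 + T) = -1098 + 61*T)
x(30) - D(H, X) = (-1098 + 61*30) - 2*(-52) = (-1098 + 1830) - 1*(-104) = 732 + 104 = 836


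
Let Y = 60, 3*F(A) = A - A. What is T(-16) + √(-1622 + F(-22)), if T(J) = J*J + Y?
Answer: 316 + I*√1622 ≈ 316.0 + 40.274*I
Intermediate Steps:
F(A) = 0 (F(A) = (A - A)/3 = (⅓)*0 = 0)
T(J) = 60 + J² (T(J) = J*J + 60 = J² + 60 = 60 + J²)
T(-16) + √(-1622 + F(-22)) = (60 + (-16)²) + √(-1622 + 0) = (60 + 256) + √(-1622) = 316 + I*√1622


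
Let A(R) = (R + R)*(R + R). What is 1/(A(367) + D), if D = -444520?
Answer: 1/94236 ≈ 1.0612e-5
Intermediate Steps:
A(R) = 4*R² (A(R) = (2*R)*(2*R) = 4*R²)
1/(A(367) + D) = 1/(4*367² - 444520) = 1/(4*134689 - 444520) = 1/(538756 - 444520) = 1/94236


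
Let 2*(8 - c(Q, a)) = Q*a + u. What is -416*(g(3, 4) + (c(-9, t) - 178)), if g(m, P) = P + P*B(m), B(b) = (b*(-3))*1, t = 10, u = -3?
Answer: 64688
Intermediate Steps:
c(Q, a) = 19/2 - Q*a/2 (c(Q, a) = 8 - (Q*a - 3)/2 = 8 - (-3 + Q*a)/2 = 8 + (3/2 - Q*a/2) = 19/2 - Q*a/2)
B(b) = -3*b (B(b) = -3*b*1 = -3*b)
g(m, P) = P - 3*P*m (g(m, P) = P + P*(-3*m) = P - 3*P*m)
-416*(g(3, 4) + (c(-9, t) - 178)) = -416*(4*(1 - 3*3) + ((19/2 - 1/2*(-9)*10) - 178)) = -416*(4*(1 - 9) + ((19/2 + 45) - 178)) = -416*(4*(-8) + (109/2 - 178)) = -416*(-32 - 247/2) = -416*(-311/2) = 64688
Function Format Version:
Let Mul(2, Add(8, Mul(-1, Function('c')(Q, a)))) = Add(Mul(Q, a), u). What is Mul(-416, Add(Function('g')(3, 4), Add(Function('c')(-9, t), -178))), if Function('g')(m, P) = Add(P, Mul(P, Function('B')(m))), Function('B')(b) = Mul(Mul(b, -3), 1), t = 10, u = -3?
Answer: 64688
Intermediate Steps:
Function('c')(Q, a) = Add(Rational(19, 2), Mul(Rational(-1, 2), Q, a)) (Function('c')(Q, a) = Add(8, Mul(Rational(-1, 2), Add(Mul(Q, a), -3))) = Add(8, Mul(Rational(-1, 2), Add(-3, Mul(Q, a)))) = Add(8, Add(Rational(3, 2), Mul(Rational(-1, 2), Q, a))) = Add(Rational(19, 2), Mul(Rational(-1, 2), Q, a)))
Function('B')(b) = Mul(-3, b) (Function('B')(b) = Mul(Mul(-3, b), 1) = Mul(-3, b))
Function('g')(m, P) = Add(P, Mul(-3, P, m)) (Function('g')(m, P) = Add(P, Mul(P, Mul(-3, m))) = Add(P, Mul(-3, P, m)))
Mul(-416, Add(Function('g')(3, 4), Add(Function('c')(-9, t), -178))) = Mul(-416, Add(Mul(4, Add(1, Mul(-3, 3))), Add(Add(Rational(19, 2), Mul(Rational(-1, 2), -9, 10)), -178))) = Mul(-416, Add(Mul(4, Add(1, -9)), Add(Add(Rational(19, 2), 45), -178))) = Mul(-416, Add(Mul(4, -8), Add(Rational(109, 2), -178))) = Mul(-416, Add(-32, Rational(-247, 2))) = Mul(-416, Rational(-311, 2)) = 64688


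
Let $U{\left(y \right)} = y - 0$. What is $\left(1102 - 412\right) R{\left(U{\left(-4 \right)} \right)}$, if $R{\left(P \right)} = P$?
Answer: $-2760$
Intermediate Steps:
$U{\left(y \right)} = y$ ($U{\left(y \right)} = y + 0 = y$)
$\left(1102 - 412\right) R{\left(U{\left(-4 \right)} \right)} = \left(1102 - 412\right) \left(-4\right) = 690 \left(-4\right) = -2760$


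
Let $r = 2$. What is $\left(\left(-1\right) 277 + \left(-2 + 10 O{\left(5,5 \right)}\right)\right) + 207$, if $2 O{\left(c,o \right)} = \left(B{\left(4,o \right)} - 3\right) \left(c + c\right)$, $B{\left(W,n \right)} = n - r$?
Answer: $-72$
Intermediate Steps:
$B{\left(W,n \right)} = -2 + n$ ($B{\left(W,n \right)} = n - 2 = -2 + n$)
$O{\left(c,o \right)} = c \left(-5 + o\right)$ ($O{\left(c,o \right)} = \frac{\left(\left(-2 + o\right) - 3\right) \left(c + c\right)}{2} = \frac{\left(-5 + o\right) 2 c}{2} = \frac{2 c \left(-5 + o\right)}{2} = c \left(-5 + o\right)$)
$\left(\left(-1\right) 277 + \left(-2 + 10 O{\left(5,5 \right)}\right)\right) + 207 = \left(\left(-1\right) 277 - \left(2 - 10 \cdot 5 \left(-5 + 5\right)\right)\right) + 207 = \left(-277 - \left(2 - 10 \cdot 5 \cdot 0\right)\right) + 207 = \left(-277 + \left(-2 + 10 \cdot 0\right)\right) + 207 = \left(-277 + \left(-2 + 0\right)\right) + 207 = \left(-277 - 2\right) + 207 = -279 + 207 = -72$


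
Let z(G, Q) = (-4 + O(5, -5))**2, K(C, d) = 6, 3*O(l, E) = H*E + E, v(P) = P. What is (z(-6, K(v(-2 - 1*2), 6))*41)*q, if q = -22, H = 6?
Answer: -1992518/9 ≈ -2.2139e+5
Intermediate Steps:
O(l, E) = 7*E/3 (O(l, E) = (6*E + E)/3 = (7*E)/3 = 7*E/3)
z(G, Q) = 2209/9 (z(G, Q) = (-4 + (7/3)*(-5))**2 = (-4 - 35/3)**2 = (-47/3)**2 = 2209/9)
(z(-6, K(v(-2 - 1*2), 6))*41)*q = ((2209/9)*41)*(-22) = (90569/9)*(-22) = -1992518/9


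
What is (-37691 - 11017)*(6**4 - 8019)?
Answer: 327463884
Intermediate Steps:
(-37691 - 11017)*(6**4 - 8019) = -48708*(1296 - 8019) = -48708*(-6723) = 327463884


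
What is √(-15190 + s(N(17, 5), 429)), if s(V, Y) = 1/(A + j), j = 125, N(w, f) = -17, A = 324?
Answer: I*√3062318741/449 ≈ 123.25*I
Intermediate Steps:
s(V, Y) = 1/449 (s(V, Y) = 1/(324 + 125) = 1/449)
√(-15190 + s(N(17, 5), 429)) = √(-15190 + 1/449) = √(-6820309/449) = I*√3062318741/449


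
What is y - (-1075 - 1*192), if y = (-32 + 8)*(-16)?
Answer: 1651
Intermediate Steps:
y = 384 (y = -24*(-16) = 384)
y - (-1075 - 1*192) = 384 - (-1075 - 1*192) = 384 - (-1075 - 192) = 384 - 1*(-1267) = 384 + 1267 = 1651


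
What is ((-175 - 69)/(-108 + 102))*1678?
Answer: 204716/3 ≈ 68239.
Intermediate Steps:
((-175 - 69)/(-108 + 102))*1678 = -244/(-6)*1678 = -244*(-⅙)*1678 = (122/3)*1678 = 204716/3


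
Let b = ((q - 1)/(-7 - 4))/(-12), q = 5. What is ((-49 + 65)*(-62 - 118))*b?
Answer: -960/11 ≈ -87.273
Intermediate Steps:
b = 1/33 (b = ((5 - 1)/(-7 - 4))/(-12) = (4/(-11))*(-1/12) = (4*(-1/11))*(-1/12) = -4/11*(-1/12) = 1/33 ≈ 0.030303)
((-49 + 65)*(-62 - 118))*b = ((-49 + 65)*(-62 - 118))*(1/33) = (16*(-180))*(1/33) = -2880*1/33 = -960/11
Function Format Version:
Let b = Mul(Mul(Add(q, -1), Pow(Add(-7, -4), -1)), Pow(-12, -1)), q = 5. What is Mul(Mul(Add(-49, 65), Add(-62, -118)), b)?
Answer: Rational(-960, 11) ≈ -87.273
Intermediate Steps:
b = Rational(1, 33) (b = Mul(Mul(Add(5, -1), Pow(Add(-7, -4), -1)), Pow(-12, -1)) = Mul(Mul(4, Pow(-11, -1)), Rational(-1, 12)) = Mul(Mul(4, Rational(-1, 11)), Rational(-1, 12)) = Mul(Rational(-4, 11), Rational(-1, 12)) = Rational(1, 33) ≈ 0.030303)
Mul(Mul(Add(-49, 65), Add(-62, -118)), b) = Mul(Mul(Add(-49, 65), Add(-62, -118)), Rational(1, 33)) = Mul(Mul(16, -180), Rational(1, 33)) = Mul(-2880, Rational(1, 33)) = Rational(-960, 11)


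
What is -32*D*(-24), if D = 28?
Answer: 21504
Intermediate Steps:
-32*D*(-24) = -32*28*(-24) = -896*(-24) = 21504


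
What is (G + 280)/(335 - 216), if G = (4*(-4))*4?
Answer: 216/119 ≈ 1.8151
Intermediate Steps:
G = -64 (G = -16*4 = -64)
(G + 280)/(335 - 216) = (-64 + 280)/(335 - 216) = 216/119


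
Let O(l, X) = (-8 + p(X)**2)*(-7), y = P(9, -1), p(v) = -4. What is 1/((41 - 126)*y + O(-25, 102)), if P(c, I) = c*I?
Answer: 1/709 ≈ 0.0014104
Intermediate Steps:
P(c, I) = I*c
y = -9 (y = -1*9 = -9)
O(l, X) = -56 (O(l, X) = (-8 + (-4)**2)*(-7) = (-8 + 16)*(-7) = 8*(-7) = -56)
1/((41 - 126)*y + O(-25, 102)) = 1/((41 - 126)*(-9) - 56) = 1/(-85*(-9) - 56) = 1/(765 - 56) = 1/709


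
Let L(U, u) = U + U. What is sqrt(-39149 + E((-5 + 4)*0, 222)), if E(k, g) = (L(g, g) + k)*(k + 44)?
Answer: I*sqrt(19613) ≈ 140.05*I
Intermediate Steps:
L(U, u) = 2*U
E(k, g) = (44 + k)*(k + 2*g) (E(k, g) = (2*g + k)*(k + 44) = (k + 2*g)*(44 + k) = (44 + k)*(k + 2*g))
sqrt(-39149 + E((-5 + 4)*0, 222)) = sqrt(-39149 + (((-5 + 4)*0)**2 + 44*((-5 + 4)*0) + 88*222 + 2*222*((-5 + 4)*0))) = sqrt(-39149 + ((-1*0)**2 + 44*(-1*0) + 19536 + 2*222*(-1*0))) = sqrt(-39149 + (0**2 + 44*0 + 19536 + 2*222*0)) = sqrt(-39149 + (0 + 0 + 19536 + 0)) = sqrt(-39149 + 19536) = sqrt(-19613) = I*sqrt(19613)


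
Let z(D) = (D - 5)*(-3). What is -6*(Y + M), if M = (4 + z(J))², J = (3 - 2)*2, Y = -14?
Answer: -930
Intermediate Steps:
J = 2 (J = 1*2 = 2)
z(D) = 15 - 3*D (z(D) = (-5 + D)*(-3) = 15 - 3*D)
M = 169 (M = (4 + (15 - 3*2))² = (4 + (15 - 6))² = (4 + 9)² = 13² = 169)
-6*(Y + M) = -6*(-14 + 169) = -6*155 = -930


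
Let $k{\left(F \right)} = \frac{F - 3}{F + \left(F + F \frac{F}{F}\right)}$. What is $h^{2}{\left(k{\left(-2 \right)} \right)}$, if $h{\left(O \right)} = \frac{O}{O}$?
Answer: $1$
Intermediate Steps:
$k{\left(F \right)} = \frac{-3 + F}{3 F}$ ($k{\left(F \right)} = \frac{-3 + F}{F + \left(F + F 1\right)} = \frac{-3 + F}{F + \left(F + F\right)} = \frac{-3 + F}{F + 2 F} = \frac{-3 + F}{3 F}$)
$h{\left(O \right)} = 1$
$h^{2}{\left(k{\left(-2 \right)} \right)} = 1^{2} = 1$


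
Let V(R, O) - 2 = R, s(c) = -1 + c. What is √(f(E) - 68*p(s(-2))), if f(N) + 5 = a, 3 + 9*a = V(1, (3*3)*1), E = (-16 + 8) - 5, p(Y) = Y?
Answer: √199 ≈ 14.107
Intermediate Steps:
V(R, O) = 2 + R
E = -13 (E = -8 - 5 = -13)
a = 0 (a = -⅓ + (2 + 1)/9 = -⅓ + (⅑)*3 = -⅓ + ⅓ = 0)
f(N) = -5 (f(N) = -5 + 0 = -5)
√(f(E) - 68*p(s(-2))) = √(-5 - 68*(-1 - 2)) = √(-5 - 68*(-3)) = √(-5 + 204) = √199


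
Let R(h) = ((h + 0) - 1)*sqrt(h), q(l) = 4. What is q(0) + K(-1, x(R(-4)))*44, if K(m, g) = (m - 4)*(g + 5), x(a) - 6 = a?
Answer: -2416 + 2200*I ≈ -2416.0 + 2200.0*I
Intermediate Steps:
R(h) = sqrt(h)*(-1 + h) (R(h) = (h - 1)*sqrt(h) = (-1 + h)*sqrt(h) = sqrt(h)*(-1 + h))
x(a) = 6 + a
K(m, g) = (-4 + m)*(5 + g)
q(0) + K(-1, x(R(-4)))*44 = 4 + (-20 - 4*(6 + sqrt(-4)*(-1 - 4)) + 5*(-1) + (6 + sqrt(-4)*(-1 - 4))*(-1))*44 = 4 + (-20 - 4*(6 + (2*I)*(-5)) - 5 + (6 + (2*I)*(-5))*(-1))*44 = 4 + (-20 - 4*(6 - 10*I) - 5 + (6 - 10*I)*(-1))*44 = 4 + (-20 + (-24 + 40*I) - 5 + (-6 + 10*I))*44 = 4 + (-55 + 50*I)*44 = 4 + (-2420 + 2200*I) = -2416 + 2200*I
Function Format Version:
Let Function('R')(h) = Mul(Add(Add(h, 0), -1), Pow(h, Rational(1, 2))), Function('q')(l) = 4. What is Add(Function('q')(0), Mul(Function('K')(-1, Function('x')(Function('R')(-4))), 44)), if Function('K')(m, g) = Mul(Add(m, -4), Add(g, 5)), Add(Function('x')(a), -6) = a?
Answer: Add(-2416, Mul(2200, I)) ≈ Add(-2416.0, Mul(2200.0, I))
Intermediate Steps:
Function('R')(h) = Mul(Pow(h, Rational(1, 2)), Add(-1, h)) (Function('R')(h) = Mul(Add(h, -1), Pow(h, Rational(1, 2))) = Mul(Add(-1, h), Pow(h, Rational(1, 2))) = Mul(Pow(h, Rational(1, 2)), Add(-1, h)))
Function('x')(a) = Add(6, a)
Function('K')(m, g) = Mul(Add(-4, m), Add(5, g))
Add(Function('q')(0), Mul(Function('K')(-1, Function('x')(Function('R')(-4))), 44)) = Add(4, Mul(Add(-20, Mul(-4, Add(6, Mul(Pow(-4, Rational(1, 2)), Add(-1, -4)))), Mul(5, -1), Mul(Add(6, Mul(Pow(-4, Rational(1, 2)), Add(-1, -4))), -1)), 44)) = Add(4, Mul(Add(-20, Mul(-4, Add(6, Mul(Mul(2, I), -5))), -5, Mul(Add(6, Mul(Mul(2, I), -5)), -1)), 44)) = Add(4, Mul(Add(-20, Mul(-4, Add(6, Mul(-10, I))), -5, Mul(Add(6, Mul(-10, I)), -1)), 44)) = Add(4, Mul(Add(-20, Add(-24, Mul(40, I)), -5, Add(-6, Mul(10, I))), 44)) = Add(4, Mul(Add(-55, Mul(50, I)), 44)) = Add(4, Add(-2420, Mul(2200, I))) = Add(-2416, Mul(2200, I))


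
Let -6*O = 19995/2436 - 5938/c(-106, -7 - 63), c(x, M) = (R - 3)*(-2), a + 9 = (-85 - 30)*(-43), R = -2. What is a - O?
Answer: 39287819/8120 ≈ 4838.4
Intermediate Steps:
a = 4936 (a = -9 + (-85 - 30)*(-43) = -9 - 115*(-43) = -9 + 4945 = 4936)
c(x, M) = 10 (c(x, M) = (-2 - 3)*(-2) = -5*(-2) = 10)
O = 792501/8120 (O = -(19995/2436 - 5938/10)/6 = -(19995*(1/2436) - 5938*1/10)/6 = -(6665/812 - 2969/5)/6 = -1/6*(-2377503/4060) = 792501/8120 ≈ 97.599)
a - O = 4936 - 1*792501/8120 = 4936 - 792501/8120 = 39287819/8120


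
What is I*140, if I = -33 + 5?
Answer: -3920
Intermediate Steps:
I = -28
I*140 = -28*140 = -3920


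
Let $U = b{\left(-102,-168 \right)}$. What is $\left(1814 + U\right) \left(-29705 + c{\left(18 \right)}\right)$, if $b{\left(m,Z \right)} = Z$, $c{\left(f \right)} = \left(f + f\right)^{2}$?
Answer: $-46761214$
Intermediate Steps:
$c{\left(f \right)} = 4 f^{2}$ ($c{\left(f \right)} = \left(2 f\right)^{2} = 4 f^{2}$)
$U = -168$
$\left(1814 + U\right) \left(-29705 + c{\left(18 \right)}\right) = \left(1814 - 168\right) \left(-29705 + 4 \cdot 18^{2}\right) = 1646 \left(-29705 + 4 \cdot 324\right) = 1646 \left(-29705 + 1296\right) = 1646 \left(-28409\right) = -46761214$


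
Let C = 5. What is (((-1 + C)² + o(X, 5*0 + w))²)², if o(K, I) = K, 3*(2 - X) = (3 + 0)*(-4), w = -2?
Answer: 234256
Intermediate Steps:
X = 6 (X = 2 - (3 + 0)*(-4)/3 = 2 - (-4) = 2 - ⅓*(-12) = 2 + 4 = 6)
(((-1 + C)² + o(X, 5*0 + w))²)² = (((-1 + 5)² + 6)²)² = ((4² + 6)²)² = ((16 + 6)²)² = (22²)² = 484² = 234256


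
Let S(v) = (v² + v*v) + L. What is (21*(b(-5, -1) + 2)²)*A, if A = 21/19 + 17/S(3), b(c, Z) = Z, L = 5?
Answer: 16926/437 ≈ 38.732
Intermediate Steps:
S(v) = 5 + 2*v² (S(v) = (v² + v*v) + 5 = (v² + v²) + 5 = 2*v² + 5 = 5 + 2*v²)
A = 806/437 (A = 21/19 + 17/(5 + 2*3²) = 21*(1/19) + 17/(5 + 2*9) = 21/19 + 17/(5 + 18) = 21/19 + 17/23 = 806/437 ≈ 1.8444)
(21*(b(-5, -1) + 2)²)*A = (21*(-1 + 2)²)*(806/437) = (21*1²)*(806/437) = (21*1)*(806/437) = 21*(806/437) = 16926/437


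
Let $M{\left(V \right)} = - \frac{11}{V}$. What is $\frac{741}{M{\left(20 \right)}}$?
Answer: $- \frac{14820}{11} \approx -1347.3$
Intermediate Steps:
$\frac{741}{M{\left(20 \right)}} = \frac{741}{\left(-11\right) \frac{1}{20}} = \frac{741}{- \frac{11}{20}} = 741 \left(- \frac{20}{11}\right) = - \frac{14820}{11}$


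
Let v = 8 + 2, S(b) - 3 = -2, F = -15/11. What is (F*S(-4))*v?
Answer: -150/11 ≈ -13.636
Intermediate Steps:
F = -15/11 (F = -15*1/11 = -15/11 ≈ -1.3636)
S(b) = 1 (S(b) = 3 - 2 = 1)
v = 10
(F*S(-4))*v = -15/11*1*10 = -15/11*10 = -150/11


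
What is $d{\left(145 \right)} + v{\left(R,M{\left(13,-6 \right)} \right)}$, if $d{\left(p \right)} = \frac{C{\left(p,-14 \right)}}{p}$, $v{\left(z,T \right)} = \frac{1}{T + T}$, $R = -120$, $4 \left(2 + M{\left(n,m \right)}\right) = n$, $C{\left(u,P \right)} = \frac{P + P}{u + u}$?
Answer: $\frac{8396}{21025} \approx 0.39933$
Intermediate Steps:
$C{\left(u,P \right)} = \frac{P}{u}$ ($C{\left(u,P \right)} = \frac{2 P}{2 u} = 2 P \frac{1}{2 u} = \frac{P}{u}$)
$M{\left(n,m \right)} = -2 + \frac{n}{4}$
$v{\left(z,T \right)} = \frac{1}{2 T}$
$d{\left(p \right)} = - \frac{14}{p^{2}}$ ($d{\left(p \right)} = \frac{\left(-14\right) \frac{1}{p}}{p} = - \frac{14}{p^{2}}$)
$d{\left(145 \right)} + v{\left(R,M{\left(13,-6 \right)} \right)} = - \frac{14}{21025} + \frac{1}{2 \left(-2 + \frac{1}{4} \cdot 13\right)} = \left(-14\right) \frac{1}{21025} + \frac{1}{2 \left(-2 + \frac{13}{4}\right)} = - \frac{14}{21025} + \frac{1}{2 \cdot \frac{5}{4}} = - \frac{14}{21025} + \frac{1}{2} \cdot \frac{4}{5} = - \frac{14}{21025} + \frac{2}{5} = \frac{8396}{21025}$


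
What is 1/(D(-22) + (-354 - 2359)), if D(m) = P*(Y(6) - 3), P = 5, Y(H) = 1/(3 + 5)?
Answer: -8/21819 ≈ -0.00036665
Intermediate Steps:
Y(H) = 1/8
D(m) = -115/8 (D(m) = 5*(1/8 - 3) = 5*(-23/8) = -115/8)
1/(D(-22) + (-354 - 2359)) = 1/(-115/8 + (-354 - 2359)) = 1/(-115/8 - 2713) = 1/(-21819/8) = -8/21819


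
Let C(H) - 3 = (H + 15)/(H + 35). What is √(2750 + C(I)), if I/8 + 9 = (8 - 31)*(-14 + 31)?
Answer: √1103500038/633 ≈ 52.479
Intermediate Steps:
I = -3200 (I = -72 + 8*((8 - 31)*(-14 + 31)) = -72 + 8*(-23*17) = -72 + 8*(-391) = -72 - 3128 = -3200)
C(H) = 3 + (15 + H)/(35 + H) (C(H) = 3 + (H + 15)/(H + 35) = 3 + (15 + H)/(35 + H))
√(2750 + C(I)) = √(2750 + 4*(30 - 3200)/(35 - 3200)) = √(2750 + 4*(-3170)/(-3165)) = √(2750 + 4*(-1/3165)*(-3170)) = √(2750 + 2536/633) = √(1743286/633) = √1103500038/633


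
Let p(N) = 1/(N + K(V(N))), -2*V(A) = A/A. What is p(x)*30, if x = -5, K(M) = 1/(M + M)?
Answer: -5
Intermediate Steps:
V(A) = -½ (V(A) = -A/(2*A) = -½*1 = -½)
K(M) = 1/(2*M)
p(N) = 1/(-1 + N) (p(N) = 1/(N + 1/(2*(-½))) = 1/(N + (½)*(-2)) = 1/(N - 1) = 1/(-1 + N))
p(x)*30 = 30/(-1 - 5) = 30/(-6) = -⅙*30 = -5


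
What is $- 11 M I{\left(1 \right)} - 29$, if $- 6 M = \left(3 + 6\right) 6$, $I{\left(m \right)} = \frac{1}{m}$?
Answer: $70$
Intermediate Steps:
$M = -9$ ($M = - \frac{\left(3 + 6\right) 6}{6} = - \frac{9 \cdot 6}{6} = \left(- \frac{1}{6}\right) 54 = -9$)
$- 11 M I{\left(1 \right)} - 29 = - 11 \left(- \frac{9}{1}\right) - 29 = - 11 \left(\left(-9\right) 1\right) - 29 = \left(-11\right) \left(-9\right) - 29 = 99 - 29 = 70$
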